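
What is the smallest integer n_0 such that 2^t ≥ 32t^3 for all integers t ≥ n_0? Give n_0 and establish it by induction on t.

At t = 17: 131072 < 157216, so the inequality fails and n_0 ≥ 18. We prove 2^t ≥ 32t^3 for all t ≥ 18.
When t = 18: 2^t = 262144 and 32t^3 = 186624, so 262144 ≥ 186624.
Inductive step: suppose the statement holds for some m ≥ 18, so 2^m ≥ 32m^3.
Then 2^(m + 1) = 2·(2^m) ≥ 2·(32m^3).
Also, for m ≥ 18 we have 2·(32m^3) ≥ 32(m+1)^3, since 2 ≥ (1 + 1/m)^3 for all m ≥ 18.
Combining, 2^(m + 1) ≥ 32(m+1)^3.
Hence, by induction on t, the claim holds for every t ≥ 18.
Hence the smallest such n_0 is 18.

n_0 = 18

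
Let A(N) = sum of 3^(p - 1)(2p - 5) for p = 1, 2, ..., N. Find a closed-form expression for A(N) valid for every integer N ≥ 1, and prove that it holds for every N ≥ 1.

We claim A(N) = 3^N(N - 3) + 3 for all N ≥ 1.
When N = 1: A(1) = -3, and the closed form gives -3. They agree.
Inductive step: suppose the statement holds for some p ≥ 1, so A(p) = 3^p(p - 3) + 3.
Then A(p+1) = A(p) + (3^p(2p - 3)) = (3^p(p - 3) + 3) + (3^p(2p - 3)).
Simplifying, A(p+1) = 3·3^p·p - 6·3^p + 3 = 3^(p+1)((p+1) - 3) + 3,
which is the closed form with N = p+1.
By the principle of mathematical induction, the result holds for all N ≥ 1.

A(N) = 3^N(N - 3) + 3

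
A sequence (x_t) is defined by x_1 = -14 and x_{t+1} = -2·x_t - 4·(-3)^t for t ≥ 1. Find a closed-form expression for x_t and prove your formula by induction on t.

Computing the first terms: x_1 = -14, x_2 = 40, x_3 = -116. This suggests x_t = (-2)^t + 4(-3)^t.
Base step (t = 1): the formula gives -14 = -14 = x_1.
For the inductive step, assume it holds for an arbitrary r ≥ 1, so x_r = (-2)^r + 4(-3)^r.
Then x_{r+1} = -2·x_r - 4·(-3)^r = -2·((-2)^r + 4(-3)^r) - 4·(-3)^r = (-2)^(r + 1) + 4(-3)^(r + 1),
which is the claimed formula at t = r+1.
This completes the induction.

x_t = (-2)^t + 4(-3)^t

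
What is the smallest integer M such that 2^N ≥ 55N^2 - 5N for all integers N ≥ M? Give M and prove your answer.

M = 14

At N = 13: 8192 < 9230, so the inequality fails and M ≥ 14. We prove 2^N ≥ 55N^2 - 5N for all N ≥ 14.
Base case (N = 14): 2^N = 16384 and 55N^2 - 5N = 10710, so 16384 ≥ 10710.
Suppose the result is true for N = j, so 2^j ≥ 55j^2 - 5j.
Then 2^(j + 1) = 2·(2^j) ≥ 2·(55j^2 - 5j).
Also, for j ≥ 14 we have 2·(55j^2 - 5j) ≥ 55(j+1)^2 - 5(j+1), since 2·(55j^2 - 5j) − (55(j+1)^2 - 5(j+1)) = 55j^2 - 115j - 50, which is nonnegative for all j ≥ 14.
Combining, 2^(j + 1) ≥ 55(j+1)^2 - 5(j+1).
This completes the induction.
Hence the smallest such M is 14.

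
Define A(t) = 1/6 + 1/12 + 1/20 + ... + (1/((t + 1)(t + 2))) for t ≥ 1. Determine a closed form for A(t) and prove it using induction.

A(t) = t/(2(t + 2))

We claim A(t) = t/(2(t + 2)) for all t ≥ 1.
When t = 1: A(1) = 1/6, and the closed form gives 1/6. They agree.
Inductive step: suppose the statement holds for some j ≥ 1, so A(j) = j/(2(j + 2)).
Then A(j+1) = A(j) + (1/((j + 2)(j + 3))) = (j/(2(j + 2))) + (1/((j + 2)(j + 3))).
Simplifying, A(j+1) = (j + 1)/(2(j + 3)) = (j+1)/(2((j+1) + 2)),
which is the closed form with t = j+1.
By the principle of mathematical induction, the result holds for all t ≥ 1.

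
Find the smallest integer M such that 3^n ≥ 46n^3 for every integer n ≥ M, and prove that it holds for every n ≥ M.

M = 10

At n = 9: 19683 < 33534, so the inequality fails and M ≥ 10. We prove 3^n ≥ 46n^3 for all n ≥ 10.
For the base case n = 10: 3^n = 59049 and 46n^3 = 46000, so 59049 ≥ 46000.
Inductive step: suppose the statement holds for some r ≥ 10, so 3^r ≥ 46r^3.
Then 3^(r + 1) = 3·(3^r) ≥ 3·(46r^3).
Also, for r ≥ 10 we have 3·(46r^3) ≥ 46(r+1)^3, since 3 ≥ (1 + 1/r)^3 for all r ≥ 10.
Combining, 3^(r + 1) ≥ 46(r+1)^3.
By the principle of mathematical induction, the result holds for all n ≥ 10.
Hence the smallest such M is 10.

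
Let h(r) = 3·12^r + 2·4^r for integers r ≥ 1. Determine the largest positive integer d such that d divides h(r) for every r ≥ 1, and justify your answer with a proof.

Computing the first values: h(1) = 44 and h(2) = 464; gcd(44, 464) = 4, so d ≤ 4.
We prove 4 | 3·12^r + 2·4^r for all r ≥ 1 by induction on r.
Base case (r = 1): h(1) = 44 = 4·(11), so 4 | h(1).
For the inductive step, assume it holds for an arbitrary p ≥ 1, i.e. 4 | h(p). Then
h(p+1) − 12·h(p) = (3·12^(p+1) + 2·4^(p+1)) − 12·(3·12^p + 2·4^p) = (2)·4^p·(4 − 12) = (-16)·4^p. Since 4 | h(p) by the inductive hypothesis, 4 | 12·h(p); and 4 | -16 since -16 = 4·-4. Therefore 4 | h(p+1).
Hence, by induction on r, the claim holds for every r ≥ 1.
Therefore the largest such d is 4.

d = 4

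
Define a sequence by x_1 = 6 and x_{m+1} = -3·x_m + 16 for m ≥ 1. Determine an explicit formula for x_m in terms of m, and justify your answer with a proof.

x_m = 2(-3)^(m - 1) + 4

Computing the first terms: x_1 = 6, x_2 = -2, x_3 = 22. This suggests x_m = 2(-3)^(m - 1) + 4.
When m = 1: the formula gives 6 = 6 = x_1.
Inductive step: suppose the statement holds for some r ≥ 1, so x_r = 2(-3)^(r - 1) + 4.
Then x_{r+1} = -3·x_r + 16 = -3·(2(-3)^(r - 1) + 4) + 16 = 2(-3)^r + 4 = 2(-3)^((r+1) - 1) + 4,
which is the claimed formula at m = r+1.
By the principle of mathematical induction, the result holds for all m ≥ 1.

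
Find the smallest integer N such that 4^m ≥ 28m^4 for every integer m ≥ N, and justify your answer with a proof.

At m = 8: 65536 < 114688, so the inequality fails and N ≥ 9. We prove 4^m ≥ 28m^4 for all m ≥ 9.
Base step (m = 9): 4^m = 262144 and 28m^4 = 183708, so 262144 ≥ 183708.
For the inductive step, assume it holds for an arbitrary k ≥ 9, so 4^k ≥ 28k^4.
Then 4^(k + 1) = 4·(4^k) ≥ 4·(28k^4).
Also, for k ≥ 9 we have 4·(28k^4) ≥ 28(k+1)^4, since 4 ≥ (1 + 1/k)^4 for all k ≥ 9.
Combining, 4^(k + 1) ≥ 28(k+1)^4.
By induction, the statement is established for all m ≥ 9.
Hence the smallest such N is 9.

N = 9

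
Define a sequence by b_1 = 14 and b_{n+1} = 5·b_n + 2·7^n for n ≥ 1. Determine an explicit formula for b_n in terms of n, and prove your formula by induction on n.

Computing the first terms: b_1 = 14, b_2 = 84, b_3 = 518. This suggests b_n = 7·5^(n - 1) + 7^n.
When n = 1: the formula gives 14 = 14 = b_1.
Inductive step: suppose the statement holds for some r ≥ 1, so b_r = 7·5^(r - 1) + 7^r.
Then b_{r+1} = 5·b_r + 2·7^r = 5·(7·5^(r - 1) + 7^r) + 2·7^r = 7·5^r + 7^(r + 1) = 7·5^((r+1) - 1) + 7^(r+1),
which is the claimed formula at n = r+1.
This completes the induction.

b_n = 7·5^(n - 1) + 7^n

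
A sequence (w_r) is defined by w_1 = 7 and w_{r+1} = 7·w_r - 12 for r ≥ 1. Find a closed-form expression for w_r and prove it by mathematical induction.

Computing the first terms: w_1 = 7, w_2 = 37, w_3 = 247. This suggests w_r = 5·7^(r - 1) + 2.
Base step (r = 1): the formula gives 7 = 7 = w_1.
Suppose the result is true for r = p, so w_p = 5·7^(p - 1) + 2.
Then w_{p+1} = 7·w_p - 12 = 7·(5·7^(p - 1) + 2) - 12 = 5·7^p + 2 = 5·7^((p+1) - 1) + 2,
which is the claimed formula at r = p+1.
This completes the induction.

w_r = 5·7^(r - 1) + 2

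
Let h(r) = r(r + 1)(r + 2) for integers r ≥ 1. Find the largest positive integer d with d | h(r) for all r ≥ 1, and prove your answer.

d = 6

Computing the first values: h(1) = 6 and h(2) = 24; gcd(6, 24) = 6, so d ≤ 6.
We prove 6 | r(r + 1)(r + 2) for all r ≥ 1 by induction on r.
Base case (r = 1): h(1) = 6 = 6·(1), so 6 | h(1).
Inductive step: assume the claim holds for r = p, i.e. 6 | h(p). Then
h(p+1) − h(p) = (p+1)·(p+2)·(p+3) − p·(p+1)·(p+2) = (p+1)·(p+2)·[(p+3) − p] = 3·(p+1)·(p+2). The product of 2 consecutive integers is divisible by (2)! = 2, so h(p+1) − h(p) is divisible by 3·2 = 6. By the inductive hypothesis 6 | h(p), hence 6 | h(p+1).
By the principle of mathematical induction, the result holds for all r ≥ 1.
Therefore the largest such d is 6.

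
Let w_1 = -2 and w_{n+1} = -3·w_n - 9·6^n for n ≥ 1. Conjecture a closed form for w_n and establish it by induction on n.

w_n = 4(-3)^(n - 1) - 6^n

Computing the first terms: w_1 = -2, w_2 = -48, w_3 = -180. This suggests w_n = 4(-3)^(n - 1) - 6^n.
Base step (n = 1): the formula gives -2 = -2 = w_1.
Suppose the result is true for n = p, so w_p = 4(-3)^(p - 1) - 6^p.
Then w_{p+1} = -3·w_p - 9·6^p = -3·(4(-3)^(p - 1) - 6^p) - 9·6^p = 4(-3)^p - 6^(p + 1) = 4(-3)^((p+1) - 1) - 6^(p+1),
which is the claimed formula at n = p+1.
By the principle of mathematical induction, the result holds for all n ≥ 1.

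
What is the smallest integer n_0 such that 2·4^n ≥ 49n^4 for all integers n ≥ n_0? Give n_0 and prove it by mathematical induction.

n_0 = 9

At n = 8: 131072 < 200704, so the inequality fails and n_0 ≥ 9. We prove 2·4^n ≥ 49n^4 for all n ≥ 9.
Base step (n = 9): 2·4^n = 524288 and 49n^4 = 321489, so 524288 ≥ 321489.
Inductive step: suppose the statement holds for some j ≥ 9, so 2·4^j ≥ 49j^4.
Then 2·4^(j + 1) = 4·(2·4^j) ≥ 4·(49j^4).
Also, for j ≥ 9 we have 4·(49j^4) ≥ 49(j+1)^4, since 4 ≥ (1 + 1/j)^4 for all j ≥ 9.
Combining, 2·4^(j + 1) ≥ 49(j+1)^4.
Hence, by induction on n, the claim holds for every n ≥ 9.
Hence the smallest such n_0 is 9.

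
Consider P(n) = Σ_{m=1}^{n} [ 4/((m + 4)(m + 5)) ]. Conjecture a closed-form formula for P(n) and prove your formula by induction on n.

We claim P(n) = 4n/(5(n + 5)) for all n ≥ 1.
Base step (n = 1): P(1) = 2/15, and the closed form gives 2/15. They agree.
Suppose the result is true for n = m, so P(m) = 4m/(5(m + 5)).
Then P(m+1) = P(m) + (4/((m + 5)(m + 6))) = (4m/(5(m + 5))) + (4/((m + 5)(m + 6))).
Simplifying, P(m+1) = 4(m + 1)/(5(m + 6)) = 4(m+1)/(5((m+1) + 5)),
which is the closed form with n = m+1.
By induction, the statement is established for all n ≥ 1.

P(n) = 4n/(5(n + 5))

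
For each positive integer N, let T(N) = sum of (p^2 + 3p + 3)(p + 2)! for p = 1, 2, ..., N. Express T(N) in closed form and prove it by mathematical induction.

T(N) = (N + 1)(N + 3)! - 6

We claim T(N) = (N + 1)(N + 3)! - 6 for all N ≥ 1.
Base case (N = 1): T(1) = 42, and the closed form gives 42. They agree.
Inductive step: assume the claim holds for N = p, so T(p) = (p + 1)(p + 3)! - 6.
Then T(p+1) = T(p) + ((p^2 + 5p + 7)(p + 3)!) = ((p + 1)(p + 3)! - 6) + ((p^2 + 5p + 7)(p + 3)!).
Simplifying, T(p+1) = ((p+1) + 1)((p+1) + 3)! - 6,
which is the closed form with N = p+1.
This completes the induction.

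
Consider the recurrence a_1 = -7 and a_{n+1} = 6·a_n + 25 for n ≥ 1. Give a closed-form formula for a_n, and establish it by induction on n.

a_n = -2·6^(n - 1) - 5

Computing the first terms: a_1 = -7, a_2 = -17, a_3 = -77. This suggests a_n = -2·6^(n - 1) - 5.
When n = 1: the formula gives -7 = -7 = a_1.
Inductive step: suppose the statement holds for some j ≥ 1, so a_j = -2·6^(j - 1) - 5.
Then a_{j+1} = 6·a_j + 25 = 6·(-2·6^(j - 1) - 5) + 25 = -2·6^j - 5 = -2·6^((j+1) - 1) - 5,
which is the claimed formula at n = j+1.
By induction, the statement is established for all n ≥ 1.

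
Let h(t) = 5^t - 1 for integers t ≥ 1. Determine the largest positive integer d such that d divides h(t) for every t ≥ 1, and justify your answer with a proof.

d = 4

Computing the first values: h(1) = 4 and h(2) = 24; gcd(4, 24) = 4, so d ≤ 4.
We prove 4 | 5^t - 1 for all t ≥ 1 by induction on t.
For the base case t = 1: h(1) = 4 = 4·(1), so 4 | h(1).
Inductive step: assume the claim holds for t = m, i.e. 4 | h(m). Then
5^{m+1} − 1^{m+1} = 5·5^m − 1·1^m = 5·(5^m − 1^m) + (4)·1^m. The first term is divisible by 4 by the inductive hypothesis, and the second term (4)·1^m is divisible by 4 since 4 | 4. Hence 4 | h(m+1).
By induction, the statement is established for all t ≥ 1.
Therefore the largest such d is 4.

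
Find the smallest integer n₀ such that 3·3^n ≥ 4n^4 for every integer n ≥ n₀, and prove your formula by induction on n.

n₀ = 8

At n = 7: 6561 < 9604, so the inequality fails and n₀ ≥ 8. We prove 3·3^n ≥ 4n^4 for all n ≥ 8.
When n = 8: 3·3^n = 19683 and 4n^4 = 16384, so 19683 ≥ 16384.
Inductive step: suppose the statement holds for some m ≥ 8, so 3·3^m ≥ 4m^4.
Then 3·3^(m + 1) = 3·(3·3^m) ≥ 3·(4m^4).
Also, for m ≥ 8 we have 3·(4m^4) ≥ 4(m+1)^4, since 3 ≥ (1 + 1/m)^4 for all m ≥ 8.
Combining, 3·3^(m + 1) ≥ 4(m+1)^4.
This completes the induction.
Hence the smallest such n₀ is 8.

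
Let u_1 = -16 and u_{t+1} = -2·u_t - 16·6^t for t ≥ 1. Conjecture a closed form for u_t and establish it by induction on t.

u_t = -(-2)^(t + 1) - 2·6^t

Computing the first terms: u_1 = -16, u_2 = -64, u_3 = -448. This suggests u_t = -(-2)^(t + 1) - 2·6^t.
Base case (t = 1): the formula gives -16 = -16 = u_1.
Inductive step: suppose the statement holds for some r ≥ 1, so u_r = -(-2)^(r + 1) - 2·6^r.
Then u_{r+1} = -2·u_r - 16·6^r = -2·(-(-2)^(r + 1) - 2·6^r) - 16·6^r = -(-2)^(r + 2) - 2·6^(r + 1) = -(-2)^((r+1) + 1) - 2·6^(r+1),
which is the claimed formula at t = r+1.
By induction, the statement is established for all t ≥ 1.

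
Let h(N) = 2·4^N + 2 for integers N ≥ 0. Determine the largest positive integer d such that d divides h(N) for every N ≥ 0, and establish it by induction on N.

Computing the first values: h(0) = 4 and h(1) = 10; gcd(4, 10) = 2, so d ≤ 2.
We prove 2 | 2·4^N + 2 for all N ≥ 0 by induction on N.
Base step (N = 0): h(0) = 4 = 2·(2), so 2 | h(0).
Suppose the result is true for N = p, i.e. 2 | h(p). Then
h(p+1) = 2·4^(p+1) + 2 = 4·(2·4^p + 2) - 6 = 4·h(p) - 6. The first term is divisible by 2 by the inductive hypothesis, and -6 is divisible by 2. Hence 2 | h(p+1).
This completes the induction.
Therefore the largest such d is 2.

d = 2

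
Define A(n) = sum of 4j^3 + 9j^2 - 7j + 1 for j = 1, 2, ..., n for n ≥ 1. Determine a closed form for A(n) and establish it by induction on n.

We claim A(n) = n(n^3 + 5n^2 + 2n - 1) for all n ≥ 1.
Base step (n = 1): A(1) = 7, and the closed form gives 7. They agree.
Suppose the result is true for n = j, so A(j) = j(j^3 + 5j^2 + 2j - 1).
Then A(j+1) = A(j) + (4j^3 + 21j^2 + 23j + 7) = (j(j^3 + 5j^2 + 2j - 1)) + (4j^3 + 21j^2 + 23j + 7).
Simplifying, A(j+1) = (j + 1)(j^3 + 8j^2 + 15j + 7) = (j+1)((j+1)^3 + 5(j+1)^2 + 2(j+1) - 1),
which is the closed form with n = j+1.
By induction, the statement is established for all n ≥ 1.

A(n) = n(n^3 + 5n^2 + 2n - 1)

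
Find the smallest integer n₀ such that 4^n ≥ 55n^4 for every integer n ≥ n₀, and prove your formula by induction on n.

At n = 9: 262144 < 360855, so the inequality fails and n₀ ≥ 10. We prove 4^n ≥ 55n^4 for all n ≥ 10.
When n = 10: 4^n = 1048576 and 55n^4 = 550000, so 1048576 ≥ 550000.
Inductive step: assume the claim holds for n = i, so 4^i ≥ 55i^4.
Then 4^(i + 1) = 4·(4^i) ≥ 4·(55i^4).
Also, for i ≥ 10 we have 4·(55i^4) ≥ 55(i+1)^4, since 4 ≥ (1 + 1/i)^4 for all i ≥ 10.
Combining, 4^(i + 1) ≥ 55(i+1)^4.
By induction, the statement is established for all n ≥ 10.
Hence the smallest such n₀ is 10.

n₀ = 10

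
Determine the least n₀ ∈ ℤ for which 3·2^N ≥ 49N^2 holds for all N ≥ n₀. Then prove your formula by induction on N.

n₀ = 11

At N = 10: 3072 < 4900, so the inequality fails and n₀ ≥ 11. We prove 3·2^N ≥ 49N^2 for all N ≥ 11.
For the base case N = 11: 3·2^N = 6144 and 49N^2 = 5929, so 6144 ≥ 5929.
Suppose the result is true for N = k, so 3·2^k ≥ 49k^2.
Then 3·2^(k + 1) = 2·(3·2^k) ≥ 2·(49k^2).
Also, for k ≥ 11 we have 2·(49k^2) ≥ 49(k+1)^2, since 2 ≥ (1 + 1/k)^2 for all k ≥ 11.
Combining, 3·2^(k + 1) ≥ 49(k+1)^2.
Hence, by induction on N, the claim holds for every N ≥ 11.
Hence the smallest such n₀ is 11.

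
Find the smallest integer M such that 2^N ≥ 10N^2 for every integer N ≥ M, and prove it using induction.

M = 10

At N = 9: 512 < 810, so the inequality fails and M ≥ 10. We prove 2^N ≥ 10N^2 for all N ≥ 10.
Base case (N = 10): 2^N = 1024 and 10N^2 = 1000, so 1024 ≥ 1000.
Suppose the result is true for N = i, so 2^i ≥ 10i^2.
Then 2^(i + 1) = 2·(2^i) ≥ 2·(10i^2).
Also, for i ≥ 10 we have 2·(10i^2) ≥ 10(i+1)^2, since 2 ≥ (1 + 1/i)^2 for all i ≥ 10.
Combining, 2^(i + 1) ≥ 10(i+1)^2.
By induction, the statement is established for all N ≥ 10.
Hence the smallest such M is 10.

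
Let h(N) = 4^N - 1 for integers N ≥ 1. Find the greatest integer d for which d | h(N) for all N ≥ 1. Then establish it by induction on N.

d = 3

Computing the first values: h(1) = 3 and h(2) = 15; gcd(3, 15) = 3, so d ≤ 3.
We prove 3 | 4^N - 1 for all N ≥ 1 by induction on N.
Base case (N = 1): h(1) = 3 = 3·(1), so 3 | h(1).
Inductive step: suppose the statement holds for some m ≥ 1, i.e. 3 | h(m). Then
4^{m+1} − 1^{m+1} = 4·4^m − 1·1^m = 4·(4^m − 1^m) + (3)·1^m. The first term is divisible by 3 by the inductive hypothesis, and the second term (3)·1^m is divisible by 3 since 3 | 3. Hence 3 | h(m+1).
By induction, the statement is established for all N ≥ 1.
Therefore the largest such d is 3.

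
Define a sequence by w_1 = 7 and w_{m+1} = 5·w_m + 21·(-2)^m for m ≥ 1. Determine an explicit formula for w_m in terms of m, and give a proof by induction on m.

w_m = -3(-2)^m + 5^(m - 1)

Computing the first terms: w_1 = 7, w_2 = -7, w_3 = 49. This suggests w_m = -3(-2)^m + 5^(m - 1).
When m = 1: the formula gives 7 = 7 = w_1.
Suppose the result is true for m = r, so w_r = -3(-2)^r + 5^(r - 1).
Then w_{r+1} = 5·w_r + 21·(-2)^r = 5·(-3(-2)^r + 5^(r - 1)) + 21·(-2)^r = -3(-2)^(r + 1) + 5^r = -3(-2)^(r+1) + 5^((r+1) - 1),
which is the claimed formula at m = r+1.
By induction, the statement is established for all m ≥ 1.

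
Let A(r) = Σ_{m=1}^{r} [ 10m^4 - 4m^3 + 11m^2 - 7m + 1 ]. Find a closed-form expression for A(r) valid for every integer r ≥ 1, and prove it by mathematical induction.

We claim A(r) = r(2r^4 + 4r^3 + 5r^2 + r - 1) for all r ≥ 1.
Base step (r = 1): A(1) = 11, and the closed form gives 11. They agree.
Suppose the result is true for r = m, so A(m) = m(2m^4 + 4m^3 + 5m^2 + m - 1).
Then A(m+1) = A(m) + (10m^4 + 36m^3 + 59m^2 + 43m + 11) = (m(2m^4 + 4m^3 + 5m^2 + m - 1)) + (10m^4 + 36m^3 + 59m^2 + 43m + 11).
Simplifying, A(m+1) = (m + 1)(2m^4 + 12m^3 + 29m^2 + 31m + 11) = (m+1)(2(m+1)^4 + 4(m+1)^3 + 5(m+1)^2 + (m+1) - 1),
which is the closed form with r = m+1.
Hence, by induction on r, the claim holds for every r ≥ 1.

A(r) = r(2r^4 + 4r^3 + 5r^2 + r - 1)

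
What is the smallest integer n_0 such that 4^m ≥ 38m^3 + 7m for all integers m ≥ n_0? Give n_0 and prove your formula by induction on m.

n_0 = 7

At m = 6: 4096 < 8250, so the inequality fails and n_0 ≥ 7. We prove 4^m ≥ 38m^3 + 7m for all m ≥ 7.
For the base case m = 7: 4^m = 16384 and 38m^3 + 7m = 13083, so 16384 ≥ 13083.
Suppose the result is true for m = i, so 4^i ≥ 38i^3 + 7i.
Then 4^(i + 1) = 4·(4^i) ≥ 4·(38i^3 + 7i).
Also, for i ≥ 7 we have 4·(38i^3 + 7i) ≥ 38(i+1)^3 + 7(i+1), since 4·(38i^3 + 7i) − (38(i+1)^3 + 7(i+1)) = 114i^3 - 114i^2 - 93i - 45, which is nonnegative for all i ≥ 7.
Combining, 4^(i + 1) ≥ 38(i+1)^3 + 7(i+1).
Hence, by induction on m, the claim holds for every m ≥ 7.
Hence the smallest such n_0 is 7.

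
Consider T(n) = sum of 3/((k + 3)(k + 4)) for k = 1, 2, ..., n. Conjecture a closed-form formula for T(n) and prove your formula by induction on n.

We claim T(n) = 3n/(4(n + 4)) for all n ≥ 1.
Base case (n = 1): T(1) = 3/20, and the closed form gives 3/20. They agree.
Inductive step: suppose the statement holds for some k ≥ 1, so T(k) = 3k/(4(k + 4)).
Then T(k+1) = T(k) + (3/((k + 4)(k + 5))) = (3k/(4(k + 4))) + (3/((k + 4)(k + 5))).
Simplifying, T(k+1) = 3(k + 1)/(4(k + 5)) = 3(k+1)/(4((k+1) + 4)),
which is the closed form with n = k+1.
This completes the induction.

T(n) = 3n/(4(n + 4))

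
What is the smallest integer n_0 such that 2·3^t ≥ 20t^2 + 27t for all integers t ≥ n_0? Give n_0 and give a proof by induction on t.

At t = 5: 486 < 635, so the inequality fails and n_0 ≥ 6. We prove 2·3^t ≥ 20t^2 + 27t for all t ≥ 6.
Base case (t = 6): 2·3^t = 1458 and 20t^2 + 27t = 882, so 1458 ≥ 882.
Suppose the result is true for t = k, so 2·3^k ≥ 20k^2 + 27k.
Then 2·3^(k + 1) = 3·(2·3^k) ≥ 3·(20k^2 + 27k).
Also, for k ≥ 6 we have 3·(20k^2 + 27k) ≥ 20(k+1)^2 + 27(k+1), since 3·(20k^2 + 27k) − (20(k+1)^2 + 27(k+1)) = 40k^2 + 14k - 47, which is nonnegative for all k ≥ 6.
Combining, 2·3^(k + 1) ≥ 20(k+1)^2 + 27(k+1).
By induction, the statement is established for all t ≥ 6.
Hence the smallest such n_0 is 6.

n_0 = 6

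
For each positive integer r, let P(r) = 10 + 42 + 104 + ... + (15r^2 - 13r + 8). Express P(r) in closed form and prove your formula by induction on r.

P(r) = r(5r^2 + r + 4)

We claim P(r) = r(5r^2 + r + 4) for all r ≥ 1.
For the base case r = 1: P(1) = 10, and the closed form gives 10. They agree.
Inductive step: assume the claim holds for r = k, so P(k) = k(5k^2 + k + 4).
Then P(k+1) = P(k) + (15k^2 + 17k + 10) = (k(5k^2 + k + 4)) + (15k^2 + 17k + 10).
Simplifying, P(k+1) = (k + 1)(5k^2 + 11k + 10) = (k+1)(5(k+1)^2 + (k+1) + 4),
which is the closed form with r = k+1.
This completes the induction.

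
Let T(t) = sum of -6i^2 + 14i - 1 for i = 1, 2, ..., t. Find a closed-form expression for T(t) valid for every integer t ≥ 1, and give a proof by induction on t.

We claim T(t) = -t(2t^2 - 4t - 5) for all t ≥ 1.
Base step (t = 1): T(1) = 7, and the closed form gives 7. They agree.
Inductive step: suppose the statement holds for some i ≥ 1, so T(i) = i(-2i^2 + 4i + 5).
Then T(i+1) = T(i) + (-6i^2 + 2i + 7) = (i(-2i^2 + 4i + 5)) + (-6i^2 + 2i + 7).
Simplifying, T(i+1) = -(i + 1)(2i^2 - 7) = -(i+1)(2(i+1)^2 - 4(i+1) - 5),
which is the closed form with t = i+1.
By the principle of mathematical induction, the result holds for all t ≥ 1.

T(t) = -t(2t^2 - 4t - 5)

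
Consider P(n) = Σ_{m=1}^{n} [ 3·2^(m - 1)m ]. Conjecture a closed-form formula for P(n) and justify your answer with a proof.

P(n) = 3·2^n(n - 1) + 3

We claim P(n) = 3·2^n(n - 1) + 3 for all n ≥ 1.
Base step (n = 1): P(1) = 3, and the closed form gives 3. They agree.
Inductive step: assume the claim holds for n = m, so P(m) = 3·2^m(m - 1) + 3.
Then P(m+1) = P(m) + (3·2^m(m + 1)) = (3·2^m(m - 1) + 3) + (3·2^m(m + 1)).
Simplifying, P(m+1) = 6·2^m·m + 3 = 3·2^(m+1)((m+1) - 1) + 3,
which is the closed form with n = m+1.
Hence, by induction on n, the claim holds for every n ≥ 1.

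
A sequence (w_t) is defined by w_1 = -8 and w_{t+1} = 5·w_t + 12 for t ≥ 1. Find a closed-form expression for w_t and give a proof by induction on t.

Computing the first terms: w_1 = -8, w_2 = -28, w_3 = -128. This suggests w_t = -5^t - 3.
Base step (t = 1): the formula gives -8 = -8 = w_1.
Inductive step: assume the claim holds for t = j, so w_j = -5^j - 3.
Then w_{j+1} = 5·w_j + 12 = 5·(-5^j - 3) + 12 = -5^(j + 1) - 3,
which is the claimed formula at t = j+1.
This completes the induction.

w_t = -5^t - 3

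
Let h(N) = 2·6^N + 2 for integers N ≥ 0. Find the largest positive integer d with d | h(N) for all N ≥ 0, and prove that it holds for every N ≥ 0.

Computing the first values: h(0) = 4 and h(1) = 14; gcd(4, 14) = 2, so d ≤ 2.
We prove 2 | 2·6^N + 2 for all N ≥ 0 by induction on N.
When N = 0: h(0) = 4 = 2·(2), so 2 | h(0).
Suppose the result is true for N = k, i.e. 2 | h(k). Then
h(k+1) = 2·6^(k+1) + 2 = 6·(2·6^k + 2) - 10 = 6·h(k) - 10. The first term is divisible by 2 by the inductive hypothesis, and -10 is divisible by 2. Hence 2 | h(k+1).
By induction, the statement is established for all N ≥ 0.
Therefore the largest such d is 2.

d = 2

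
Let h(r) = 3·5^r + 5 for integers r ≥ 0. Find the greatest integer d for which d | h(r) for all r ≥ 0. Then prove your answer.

d = 4

Computing the first values: h(0) = 8 and h(1) = 20; gcd(8, 20) = 4, so d ≤ 4.
We prove 4 | 3·5^r + 5 for all r ≥ 0 by induction on r.
Base case (r = 0): h(0) = 8 = 4·(2), so 4 | h(0).
Inductive step: assume the claim holds for r = j, i.e. 4 | h(j). Then
h(j+1) = 3·5^(j+1) + 5 = 5·(3·5^j + 5) - 20 = 5·h(j) - 20. The first term is divisible by 4 by the inductive hypothesis, and -20 is divisible by 4. Hence 4 | h(j+1).
By the principle of mathematical induction, the result holds for all r ≥ 0.
Therefore the largest such d is 4.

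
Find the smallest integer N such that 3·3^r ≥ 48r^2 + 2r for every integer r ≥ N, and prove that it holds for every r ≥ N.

At r = 5: 729 < 1210, so the inequality fails and N ≥ 6. We prove 3·3^r ≥ 48r^2 + 2r for all r ≥ 6.
Base step (r = 6): 3·3^r = 2187 and 48r^2 + 2r = 1740, so 2187 ≥ 1740.
Inductive step: suppose the statement holds for some m ≥ 6, so 3·3^m ≥ 48m^2 + 2m.
Then 3·3^(m + 1) = 3·(3·3^m) ≥ 3·(48m^2 + 2m).
Also, for m ≥ 6 we have 3·(48m^2 + 2m) ≥ 48(m+1)^2 + 2(m+1), since 3·(48m^2 + 2m) − (48(m+1)^2 + 2(m+1)) = 96m^2 - 92m - 50, which is nonnegative for all m ≥ 6.
Combining, 3·3^(m + 1) ≥ 48(m+1)^2 + 2(m+1).
This completes the induction.
Hence the smallest such N is 6.

N = 6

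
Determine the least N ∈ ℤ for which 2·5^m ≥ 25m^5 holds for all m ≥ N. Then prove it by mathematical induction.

At m = 8: 781250 < 819200, so the inequality fails and N ≥ 9. We prove 2·5^m ≥ 25m^5 for all m ≥ 9.
For the base case m = 9: 2·5^m = 3906250 and 25m^5 = 1476225, so 3906250 ≥ 1476225.
For the inductive step, assume it holds for an arbitrary r ≥ 9, so 2·5^r ≥ 25r^5.
Then 2·5^(r + 1) = 5·(2·5^r) ≥ 5·(25r^5).
Also, for r ≥ 9 we have 5·(25r^5) ≥ 25(r+1)^5, since 5 ≥ (1 + 1/r)^5 for all r ≥ 9.
Combining, 2·5^(r + 1) ≥ 25(r+1)^5.
By induction, the statement is established for all m ≥ 9.
Hence the smallest such N is 9.

N = 9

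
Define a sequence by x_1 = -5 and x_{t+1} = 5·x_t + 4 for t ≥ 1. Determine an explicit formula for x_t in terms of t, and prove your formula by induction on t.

x_t = -4·5^(t - 1) - 1

Computing the first terms: x_1 = -5, x_2 = -21, x_3 = -101. This suggests x_t = -4·5^(t - 1) - 1.
For the base case t = 1: the formula gives -5 = -5 = x_1.
Inductive step: suppose the statement holds for some i ≥ 1, so x_i = -4·5^(i - 1) - 1.
Then x_{i+1} = 5·x_i + 4 = 5·(-4·5^(i - 1) - 1) + 4 = -4·5^i - 1 = -4·5^((i+1) - 1) - 1,
which is the claimed formula at t = i+1.
Hence, by induction on t, the claim holds for every t ≥ 1.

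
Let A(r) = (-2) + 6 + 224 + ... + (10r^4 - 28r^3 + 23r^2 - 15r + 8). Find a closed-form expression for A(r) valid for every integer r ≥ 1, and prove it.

A(r) = r(2r^4 - 2r^3 - 3r^2 - 3r + 4)

We claim A(r) = r(2r^4 - 2r^3 - 3r^2 - 3r + 4) for all r ≥ 1.
Base step (r = 1): A(1) = -2, and the closed form gives -2. They agree.
Suppose the result is true for r = j, so A(j) = j(2j^4 - 2j^3 - 3j^2 - 3j + 4).
Then A(j+1) = A(j) + (10j^4 + 12j^3 - j^2 - 13j - 2) = (j(2j^4 - 2j^3 - 3j^2 - 3j + 4)) + (10j^4 + 12j^3 - j^2 - 13j - 2).
Simplifying, A(j+1) = (j + 1)(2j^4 + 6j^3 + 3j^2 - 7j - 2) = (j+1)(2(j+1)^4 - 2(j+1)^3 - 3(j+1)^2 - 3(j+1) + 4),
which is the closed form with r = j+1.
By the principle of mathematical induction, the result holds for all r ≥ 1.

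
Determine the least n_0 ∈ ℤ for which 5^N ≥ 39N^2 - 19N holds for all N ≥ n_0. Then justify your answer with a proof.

At N = 3: 125 < 294, so the inequality fails and n_0 ≥ 4. We prove 5^N ≥ 39N^2 - 19N for all N ≥ 4.
When N = 4: 5^N = 625 and 39N^2 - 19N = 548, so 625 ≥ 548.
Inductive step: suppose the statement holds for some p ≥ 4, so 5^p ≥ 39p^2 - 19p.
Then 5^(p + 1) = 5·(5^p) ≥ 5·(39p^2 - 19p).
Also, for p ≥ 4 we have 5·(39p^2 - 19p) ≥ 39(p+1)^2 - 19(p+1), since 5·(39p^2 - 19p) − (39(p+1)^2 - 19(p+1)) = 156p^2 - 154p - 20, which is nonnegative for all p ≥ 4.
Combining, 5^(p + 1) ≥ 39(p+1)^2 - 19(p+1).
By the principle of mathematical induction, the result holds for all N ≥ 4.
Hence the smallest such n_0 is 4.

n_0 = 4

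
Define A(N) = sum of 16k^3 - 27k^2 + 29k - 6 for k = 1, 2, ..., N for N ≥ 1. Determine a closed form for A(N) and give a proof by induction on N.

A(N) = N(4N^3 - N^2 + 5N + 4)

We claim A(N) = N(4N^3 - N^2 + 5N + 4) for all N ≥ 1.
Base step (N = 1): A(1) = 12, and the closed form gives 12. They agree.
For the inductive step, assume it holds for an arbitrary k ≥ 1, so A(k) = k(4k^3 - k^2 + 5k + 4).
Then A(k+1) = A(k) + (16k^3 + 21k^2 + 23k + 12) = (k(4k^3 - k^2 + 5k + 4)) + (16k^3 + 21k^2 + 23k + 12).
Simplifying, A(k+1) = (k + 1)(4k^3 + 11k^2 + 15k + 12) = (k+1)(4(k+1)^3 - (k+1)^2 + 5(k+1) + 4),
which is the closed form with N = k+1.
This completes the induction.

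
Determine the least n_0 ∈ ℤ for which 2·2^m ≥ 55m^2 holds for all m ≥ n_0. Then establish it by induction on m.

n_0 = 12

At m = 11: 4096 < 6655, so the inequality fails and n_0 ≥ 12. We prove 2·2^m ≥ 55m^2 for all m ≥ 12.
Base step (m = 12): 2·2^m = 8192 and 55m^2 = 7920, so 8192 ≥ 7920.
Inductive step: suppose the statement holds for some j ≥ 12, so 2·2^j ≥ 55j^2.
Then 2·2^(j + 1) = 2·(2·2^j) ≥ 2·(55j^2).
Also, for j ≥ 12 we have 2·(55j^2) ≥ 55(j+1)^2, since 2 ≥ (1 + 1/j)^2 for all j ≥ 12.
Combining, 2·2^(j + 1) ≥ 55(j+1)^2.
By induction, the statement is established for all m ≥ 12.
Hence the smallest such n_0 is 12.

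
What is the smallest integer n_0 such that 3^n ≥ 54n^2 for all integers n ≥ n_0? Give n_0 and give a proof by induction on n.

n_0 = 8

At n = 7: 2187 < 2646, so the inequality fails and n_0 ≥ 8. We prove 3^n ≥ 54n^2 for all n ≥ 8.
Base case (n = 8): 3^n = 6561 and 54n^2 = 3456, so 6561 ≥ 3456.
For the inductive step, assume it holds for an arbitrary p ≥ 8, so 3^p ≥ 54p^2.
Then 3^(p + 1) = 3·(3^p) ≥ 3·(54p^2).
Also, for p ≥ 8 we have 3·(54p^2) ≥ 54(p+1)^2, since 3 ≥ (1 + 1/p)^2 for all p ≥ 8.
Combining, 3^(p + 1) ≥ 54(p+1)^2.
By induction, the statement is established for all n ≥ 8.
Hence the smallest such n_0 is 8.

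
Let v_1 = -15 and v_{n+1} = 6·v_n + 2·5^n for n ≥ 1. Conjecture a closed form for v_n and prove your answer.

v_n = -2·5^n - 5·6^(n - 1)

Computing the first terms: v_1 = -15, v_2 = -80, v_3 = -430. This suggests v_n = -2·5^n - 5·6^(n - 1).
When n = 1: the formula gives -15 = -15 = v_1.
For the inductive step, assume it holds for an arbitrary r ≥ 1, so v_r = -2·5^r - 5·6^(r - 1).
Then v_{r+1} = 6·v_r + 2·5^r = 6·(-2·5^r - 5·6^(r - 1)) + 2·5^r = -2·5^(r + 1) - 5·6^r = -2·5^(r+1) - 5·6^((r+1) - 1),
which is the claimed formula at n = r+1.
By induction, the statement is established for all n ≥ 1.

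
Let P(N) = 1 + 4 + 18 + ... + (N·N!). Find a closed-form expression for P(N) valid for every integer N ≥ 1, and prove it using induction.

P(N) = (N + 1)! - 1

We claim P(N) = (N + 1)! - 1 for all N ≥ 1.
For the base case N = 1: P(1) = 1, and the closed form gives 1. They agree.
Inductive step: suppose the statement holds for some r ≥ 1, so P(r) = (r + 1)! - 1.
Then P(r+1) = P(r) + ((r + 1)(r + 1)!) = ((r + 1)! - 1) + ((r + 1)(r + 1)!).
Simplifying, P(r+1) = ((r+1) + 1)! - 1,
which is the closed form with N = r+1.
Hence, by induction on N, the claim holds for every N ≥ 1.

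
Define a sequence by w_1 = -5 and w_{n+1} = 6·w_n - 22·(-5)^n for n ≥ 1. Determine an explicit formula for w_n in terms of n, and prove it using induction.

Computing the first terms: w_1 = -5, w_2 = 80, w_3 = -70. This suggests w_n = 2(-5)^n + 5·6^(n - 1).
Base case (n = 1): the formula gives -5 = -5 = w_1.
For the inductive step, assume it holds for an arbitrary j ≥ 1, so w_j = 2(-5)^j + 5·6^(j - 1).
Then w_{j+1} = 6·w_j - 22·(-5)^j = 6·(2(-5)^j + 5·6^(j - 1)) - 22·(-5)^j = 2(-5)^(j + 1) + 5·6^j = 2(-5)^(j+1) + 5·6^((j+1) - 1),
which is the claimed formula at n = j+1.
Hence, by induction on n, the claim holds for every n ≥ 1.

w_n = 2(-5)^n + 5·6^(n - 1)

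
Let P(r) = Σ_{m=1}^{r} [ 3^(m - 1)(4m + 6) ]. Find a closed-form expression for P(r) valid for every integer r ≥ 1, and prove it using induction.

P(r) = 2·3^r(r + 1) - 2

We claim P(r) = 2·3^r(r + 1) - 2 for all r ≥ 1.
For the base case r = 1: P(1) = 10, and the closed form gives 10. They agree.
Inductive step: suppose the statement holds for some m ≥ 1, so P(m) = 2·3^m(m + 1) - 2.
Then P(m+1) = P(m) + (3^m(4m + 10)) = (2·3^m(m + 1) - 2) + (3^m(4m + 10)).
Simplifying, P(m+1) = 6·3^m·m + 12·3^m - 2 = 2·3^(m+1)((m+1) + 1) - 2,
which is the closed form with r = m+1.
Hence, by induction on r, the claim holds for every r ≥ 1.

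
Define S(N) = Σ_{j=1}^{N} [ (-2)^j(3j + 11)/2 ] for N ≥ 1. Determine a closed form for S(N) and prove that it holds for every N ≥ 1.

We claim S(N) = (-2)^N(N + 4) - 4 for all N ≥ 1.
For the base case N = 1: S(1) = -14, and the closed form gives -14. They agree.
For the inductive step, assume it holds for an arbitrary j ≥ 1, so S(j) = (-2)^j(j + 4) - 4.
Then S(j+1) = S(j) + ((-2)^j(-3j - 14)) = ((-2)^j(j + 4) - 4) + ((-2)^j(-3j - 14)).
Simplifying, S(j+1) = -2(-2)^j·j - 10(-2)^j - 4 = (-2)^(j+1)((j+1) + 4) - 4,
which is the closed form with N = j+1.
By induction, the statement is established for all N ≥ 1.

S(N) = (-2)^N(N + 4) - 4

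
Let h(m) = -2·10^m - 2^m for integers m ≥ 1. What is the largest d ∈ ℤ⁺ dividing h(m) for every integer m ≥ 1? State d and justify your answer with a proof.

d = 2

Computing the first values: h(1) = -22 and h(2) = -204; gcd(-22, -204) = 2, so d ≤ 2.
We prove 2 | -2·10^m - 2^m for all m ≥ 1 by induction on m.
When m = 1: h(1) = -22 = 2·(-11), so 2 | h(1).
Inductive step: assume the claim holds for m = k, i.e. 2 | h(k). Then
h(k+1) − 10·h(k) = (-2·10^(k+1) - 2^(k+1)) − 10·(-2·10^k - 2^k) = (-1)·2^k·(2 − 10) = (8)·2^k. Since 2 | h(k) by the inductive hypothesis, 2 | 10·h(k); and 2 | 8 since 8 = 2·4. Therefore 2 | h(k+1).
By induction, the statement is established for all m ≥ 1.
Therefore the largest such d is 2.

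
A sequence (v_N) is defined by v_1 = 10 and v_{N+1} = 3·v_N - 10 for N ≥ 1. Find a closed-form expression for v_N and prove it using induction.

v_N = 5·3^(N - 1) + 5

Computing the first terms: v_1 = 10, v_2 = 20, v_3 = 50. This suggests v_N = 5·3^(N - 1) + 5.
Base step (N = 1): the formula gives 10 = 10 = v_1.
Inductive step: assume the claim holds for N = j, so v_j = 5·3^(j - 1) + 5.
Then v_{j+1} = 3·v_j - 10 = 3·(5·3^(j - 1) + 5) - 10 = 5·3^j + 5 = 5·3^((j+1) - 1) + 5,
which is the claimed formula at N = j+1.
Hence, by induction on N, the claim holds for every N ≥ 1.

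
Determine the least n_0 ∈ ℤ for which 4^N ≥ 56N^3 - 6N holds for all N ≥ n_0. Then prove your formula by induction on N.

At N = 7: 16384 < 19166, so the inequality fails and n_0 ≥ 8. We prove 4^N ≥ 56N^3 - 6N for all N ≥ 8.
Base step (N = 8): 4^N = 65536 and 56N^3 - 6N = 28624, so 65536 ≥ 28624.
Inductive step: suppose the statement holds for some m ≥ 8, so 4^m ≥ 56m^3 - 6m.
Then 4^(m + 1) = 4·(4^m) ≥ 4·(56m^3 - 6m).
Also, for m ≥ 8 we have 4·(56m^3 - 6m) ≥ 56(m+1)^3 - 6(m+1), since 4·(56m^3 - 6m) − (56(m+1)^3 - 6(m+1)) = 168m^3 - 168m^2 - 186m - 50, which is nonnegative for all m ≥ 8.
Combining, 4^(m + 1) ≥ 56(m+1)^3 - 6(m+1).
This completes the induction.
Hence the smallest such n_0 is 8.

n_0 = 8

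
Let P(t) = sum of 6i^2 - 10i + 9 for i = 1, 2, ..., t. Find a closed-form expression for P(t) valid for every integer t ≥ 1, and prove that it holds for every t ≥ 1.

We claim P(t) = t(2t^2 - 2t + 5) for all t ≥ 1.
When t = 1: P(1) = 5, and the closed form gives 5. They agree.
Inductive step: assume the claim holds for t = i, so P(i) = i(2i^2 - 2i + 5).
Then P(i+1) = P(i) + (6i^2 + 2i + 5) = (i(2i^2 - 2i + 5)) + (6i^2 + 2i + 5).
Simplifying, P(i+1) = (i + 1)(2i^2 + 2i + 5) = (i+1)(2(i+1)^2 - 2(i+1) + 5),
which is the closed form with t = i+1.
Hence, by induction on t, the claim holds for every t ≥ 1.

P(t) = t(2t^2 - 2t + 5)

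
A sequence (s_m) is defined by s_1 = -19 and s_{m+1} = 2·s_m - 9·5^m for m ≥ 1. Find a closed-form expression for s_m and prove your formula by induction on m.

s_m = -2^(m + 1) - 3·5^m

Computing the first terms: s_1 = -19, s_2 = -83, s_3 = -391. This suggests s_m = -2^(m + 1) - 3·5^m.
Base case (m = 1): the formula gives -19 = -19 = s_1.
Suppose the result is true for m = k, so s_k = -2^(k + 1) - 3·5^k.
Then s_{k+1} = 2·s_k - 9·5^k = 2·(-2^(k + 1) - 3·5^k) - 9·5^k = -2^(k + 2) - 3·5^(k + 1) = -2^((k+1) + 1) - 3·5^(k+1),
which is the claimed formula at m = k+1.
Hence, by induction on m, the claim holds for every m ≥ 1.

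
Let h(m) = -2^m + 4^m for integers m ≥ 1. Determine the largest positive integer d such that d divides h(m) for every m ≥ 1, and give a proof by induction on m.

Computing the first values: h(1) = 2 and h(2) = 12; gcd(2, 12) = 2, so d ≤ 2.
We prove 2 | -2^m + 4^m for all m ≥ 1 by induction on m.
Base step (m = 1): h(1) = 2 = 2·(1), so 2 | h(1).
For the inductive step, assume it holds for an arbitrary j ≥ 1, i.e. 2 | h(j). Then
4^{j+1} − 2^{j+1} = 4·4^j − 2·2^j = 4·(4^j − 2^j) + (2)·2^j. The first term is divisible by 2 by the inductive hypothesis, and the second term (2)·2^j is divisible by 2 since 2 | 2. Hence 2 | h(j+1).
This completes the induction.
Therefore the largest such d is 2.

d = 2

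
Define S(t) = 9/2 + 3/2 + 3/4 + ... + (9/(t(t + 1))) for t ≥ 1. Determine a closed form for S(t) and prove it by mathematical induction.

We claim S(t) = 9t/(t + 1) for all t ≥ 1.
Base case (t = 1): S(1) = 9/2, and the closed form gives 9/2. They agree.
Inductive step: suppose the statement holds for some r ≥ 1, so S(r) = 9r/(r + 1).
Then S(r+1) = S(r) + (9/((r + 1)(r + 2))) = (9r/(r + 1)) + (9/((r + 1)(r + 2))).
Simplifying, S(r+1) = 9(r + 1)/(r + 2) = 9(r+1)/((r+1) + 1),
which is the closed form with t = r+1.
By induction, the statement is established for all t ≥ 1.

S(t) = 9t/(t + 1)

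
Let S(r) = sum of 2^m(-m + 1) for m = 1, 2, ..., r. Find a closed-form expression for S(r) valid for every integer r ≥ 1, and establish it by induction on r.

We claim S(r) = 2·2^r(-r + 2) - 4 for all r ≥ 1.
For the base case r = 1: S(1) = 0, and the closed form gives 0. They agree.
Inductive step: suppose the statement holds for some m ≥ 1, so S(m) = 2·2^m(-m + 2) - 4.
Then S(m+1) = S(m) + (-2^(m + 1)m) = (2·2^m(-m + 2) - 4) + (-2^(m + 1)m).
Simplifying, S(m+1) = -4·2^m·m + 4·2^m - 4 = 2·2^(m+1)(-(m+1) + 2) - 4,
which is the closed form with r = m+1.
Hence, by induction on r, the claim holds for every r ≥ 1.

S(r) = 2·2^r(-r + 2) - 4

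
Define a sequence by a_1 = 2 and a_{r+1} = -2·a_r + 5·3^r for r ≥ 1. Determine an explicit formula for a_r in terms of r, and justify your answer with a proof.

a_r = -(-2)^(r - 1) + 3^r

Computing the first terms: a_1 = 2, a_2 = 11, a_3 = 23. This suggests a_r = -(-2)^(r - 1) + 3^r.
When r = 1: the formula gives 2 = 2 = a_1.
Inductive step: assume the claim holds for r = j, so a_j = -(-2)^(j - 1) + 3^j.
Then a_{j+1} = -2·a_j + 5·3^j = -2·(-(-2)^(j - 1) + 3^j) + 5·3^j = -(-2)^j + 3^(j + 1) = -(-2)^((j+1) - 1) + 3^(j+1),
which is the claimed formula at r = j+1.
Hence, by induction on r, the claim holds for every r ≥ 1.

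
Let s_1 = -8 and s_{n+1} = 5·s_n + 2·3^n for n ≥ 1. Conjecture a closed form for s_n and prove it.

Computing the first terms: s_1 = -8, s_2 = -34, s_3 = -152. This suggests s_n = -3^n - 5^n.
When n = 1: the formula gives -8 = -8 = s_1.
Suppose the result is true for n = i, so s_i = -3^i - 5^i.
Then s_{i+1} = 5·s_i + 2·3^i = 5·(-3^i - 5^i) + 2·3^i = -3^(i + 1) - 5^(i + 1),
which is the claimed formula at n = i+1.
Hence, by induction on n, the claim holds for every n ≥ 1.

s_n = -3^n - 5^n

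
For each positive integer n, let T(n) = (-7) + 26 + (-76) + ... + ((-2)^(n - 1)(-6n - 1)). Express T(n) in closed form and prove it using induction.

We claim T(n) = (-2)^n(2n + 1) - 1 for all n ≥ 1.
Base step (n = 1): T(1) = -7, and the closed form gives -7. They agree.
Inductive step: suppose the statement holds for some m ≥ 1, so T(m) = (-2)^m(2m + 1) - 1.
Then T(m+1) = T(m) + ((-2)^m(-6m - 7)) = ((-2)^m(2m + 1) - 1) + ((-2)^m(-6m - 7)).
Simplifying, T(m+1) = -4(-2)^m·m - 6(-2)^m - 1 = (-2)^(m+1)(2(m+1) + 1) - 1,
which is the closed form with n = m+1.
Hence, by induction on n, the claim holds for every n ≥ 1.

T(n) = (-2)^n(2n + 1) - 1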